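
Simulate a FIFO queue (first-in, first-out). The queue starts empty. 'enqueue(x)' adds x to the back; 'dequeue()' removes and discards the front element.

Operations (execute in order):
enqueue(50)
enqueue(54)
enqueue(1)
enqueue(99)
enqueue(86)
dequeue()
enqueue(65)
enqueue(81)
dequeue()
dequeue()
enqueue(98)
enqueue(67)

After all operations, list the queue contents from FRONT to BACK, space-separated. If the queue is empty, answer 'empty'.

Answer: 99 86 65 81 98 67

Derivation:
enqueue(50): [50]
enqueue(54): [50, 54]
enqueue(1): [50, 54, 1]
enqueue(99): [50, 54, 1, 99]
enqueue(86): [50, 54, 1, 99, 86]
dequeue(): [54, 1, 99, 86]
enqueue(65): [54, 1, 99, 86, 65]
enqueue(81): [54, 1, 99, 86, 65, 81]
dequeue(): [1, 99, 86, 65, 81]
dequeue(): [99, 86, 65, 81]
enqueue(98): [99, 86, 65, 81, 98]
enqueue(67): [99, 86, 65, 81, 98, 67]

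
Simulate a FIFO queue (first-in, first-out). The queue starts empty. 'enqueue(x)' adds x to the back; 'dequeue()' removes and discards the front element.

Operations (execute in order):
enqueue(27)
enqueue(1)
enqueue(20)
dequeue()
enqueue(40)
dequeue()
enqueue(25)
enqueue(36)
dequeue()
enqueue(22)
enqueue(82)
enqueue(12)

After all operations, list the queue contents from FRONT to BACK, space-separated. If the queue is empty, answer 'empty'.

enqueue(27): [27]
enqueue(1): [27, 1]
enqueue(20): [27, 1, 20]
dequeue(): [1, 20]
enqueue(40): [1, 20, 40]
dequeue(): [20, 40]
enqueue(25): [20, 40, 25]
enqueue(36): [20, 40, 25, 36]
dequeue(): [40, 25, 36]
enqueue(22): [40, 25, 36, 22]
enqueue(82): [40, 25, 36, 22, 82]
enqueue(12): [40, 25, 36, 22, 82, 12]

Answer: 40 25 36 22 82 12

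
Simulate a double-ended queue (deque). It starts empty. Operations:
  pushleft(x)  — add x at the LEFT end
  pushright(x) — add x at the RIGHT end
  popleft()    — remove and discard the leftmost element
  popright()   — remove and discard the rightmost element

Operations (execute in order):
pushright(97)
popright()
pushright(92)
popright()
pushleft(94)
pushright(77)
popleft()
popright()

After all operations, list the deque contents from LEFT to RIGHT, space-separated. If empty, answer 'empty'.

pushright(97): [97]
popright(): []
pushright(92): [92]
popright(): []
pushleft(94): [94]
pushright(77): [94, 77]
popleft(): [77]
popright(): []

Answer: empty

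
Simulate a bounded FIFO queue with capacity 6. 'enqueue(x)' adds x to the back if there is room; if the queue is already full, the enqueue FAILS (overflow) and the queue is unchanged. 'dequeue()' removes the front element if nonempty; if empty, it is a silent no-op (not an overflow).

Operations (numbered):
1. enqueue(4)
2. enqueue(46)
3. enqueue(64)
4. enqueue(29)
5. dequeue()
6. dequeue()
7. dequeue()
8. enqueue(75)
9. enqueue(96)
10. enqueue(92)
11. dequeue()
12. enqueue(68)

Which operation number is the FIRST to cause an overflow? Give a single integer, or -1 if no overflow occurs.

Answer: -1

Derivation:
1. enqueue(4): size=1
2. enqueue(46): size=2
3. enqueue(64): size=3
4. enqueue(29): size=4
5. dequeue(): size=3
6. dequeue(): size=2
7. dequeue(): size=1
8. enqueue(75): size=2
9. enqueue(96): size=3
10. enqueue(92): size=4
11. dequeue(): size=3
12. enqueue(68): size=4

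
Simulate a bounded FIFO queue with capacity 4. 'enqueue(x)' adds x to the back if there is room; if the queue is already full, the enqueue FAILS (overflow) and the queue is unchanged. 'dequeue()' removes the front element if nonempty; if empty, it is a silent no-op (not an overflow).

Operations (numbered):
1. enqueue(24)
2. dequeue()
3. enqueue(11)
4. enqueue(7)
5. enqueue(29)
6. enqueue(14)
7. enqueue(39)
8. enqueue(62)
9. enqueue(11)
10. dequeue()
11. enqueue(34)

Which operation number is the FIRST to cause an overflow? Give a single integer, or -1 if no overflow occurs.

1. enqueue(24): size=1
2. dequeue(): size=0
3. enqueue(11): size=1
4. enqueue(7): size=2
5. enqueue(29): size=3
6. enqueue(14): size=4
7. enqueue(39): size=4=cap → OVERFLOW (fail)
8. enqueue(62): size=4=cap → OVERFLOW (fail)
9. enqueue(11): size=4=cap → OVERFLOW (fail)
10. dequeue(): size=3
11. enqueue(34): size=4

Answer: 7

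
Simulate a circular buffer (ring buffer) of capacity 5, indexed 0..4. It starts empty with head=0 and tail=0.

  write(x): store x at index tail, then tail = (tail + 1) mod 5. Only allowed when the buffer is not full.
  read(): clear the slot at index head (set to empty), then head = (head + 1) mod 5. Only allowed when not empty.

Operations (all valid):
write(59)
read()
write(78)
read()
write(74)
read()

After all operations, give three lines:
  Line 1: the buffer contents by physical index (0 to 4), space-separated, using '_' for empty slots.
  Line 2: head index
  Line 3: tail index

Answer: _ _ _ _ _
3
3

Derivation:
write(59): buf=[59 _ _ _ _], head=0, tail=1, size=1
read(): buf=[_ _ _ _ _], head=1, tail=1, size=0
write(78): buf=[_ 78 _ _ _], head=1, tail=2, size=1
read(): buf=[_ _ _ _ _], head=2, tail=2, size=0
write(74): buf=[_ _ 74 _ _], head=2, tail=3, size=1
read(): buf=[_ _ _ _ _], head=3, tail=3, size=0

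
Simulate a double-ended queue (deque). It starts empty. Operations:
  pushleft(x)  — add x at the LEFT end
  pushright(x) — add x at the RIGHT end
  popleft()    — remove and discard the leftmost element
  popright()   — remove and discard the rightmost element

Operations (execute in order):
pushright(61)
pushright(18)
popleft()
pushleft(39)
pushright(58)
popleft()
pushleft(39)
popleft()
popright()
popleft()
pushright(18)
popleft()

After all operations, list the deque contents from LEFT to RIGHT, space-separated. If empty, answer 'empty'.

pushright(61): [61]
pushright(18): [61, 18]
popleft(): [18]
pushleft(39): [39, 18]
pushright(58): [39, 18, 58]
popleft(): [18, 58]
pushleft(39): [39, 18, 58]
popleft(): [18, 58]
popright(): [18]
popleft(): []
pushright(18): [18]
popleft(): []

Answer: empty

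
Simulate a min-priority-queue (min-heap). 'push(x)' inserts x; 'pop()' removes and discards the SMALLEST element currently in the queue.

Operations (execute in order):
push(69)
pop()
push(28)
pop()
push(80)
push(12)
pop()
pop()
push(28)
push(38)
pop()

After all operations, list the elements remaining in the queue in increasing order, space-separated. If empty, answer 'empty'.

Answer: 38

Derivation:
push(69): heap contents = [69]
pop() → 69: heap contents = []
push(28): heap contents = [28]
pop() → 28: heap contents = []
push(80): heap contents = [80]
push(12): heap contents = [12, 80]
pop() → 12: heap contents = [80]
pop() → 80: heap contents = []
push(28): heap contents = [28]
push(38): heap contents = [28, 38]
pop() → 28: heap contents = [38]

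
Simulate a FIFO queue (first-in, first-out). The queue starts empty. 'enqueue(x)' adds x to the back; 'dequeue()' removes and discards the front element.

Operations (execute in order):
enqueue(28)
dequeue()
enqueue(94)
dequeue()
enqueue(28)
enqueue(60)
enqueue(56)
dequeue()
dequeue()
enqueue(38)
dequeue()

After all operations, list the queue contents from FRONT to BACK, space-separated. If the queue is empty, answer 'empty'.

Answer: 38

Derivation:
enqueue(28): [28]
dequeue(): []
enqueue(94): [94]
dequeue(): []
enqueue(28): [28]
enqueue(60): [28, 60]
enqueue(56): [28, 60, 56]
dequeue(): [60, 56]
dequeue(): [56]
enqueue(38): [56, 38]
dequeue(): [38]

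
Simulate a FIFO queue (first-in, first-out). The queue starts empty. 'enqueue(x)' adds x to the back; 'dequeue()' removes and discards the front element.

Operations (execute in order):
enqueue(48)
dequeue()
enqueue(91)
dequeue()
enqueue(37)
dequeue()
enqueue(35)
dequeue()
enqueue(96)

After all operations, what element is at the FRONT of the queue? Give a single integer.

Answer: 96

Derivation:
enqueue(48): queue = [48]
dequeue(): queue = []
enqueue(91): queue = [91]
dequeue(): queue = []
enqueue(37): queue = [37]
dequeue(): queue = []
enqueue(35): queue = [35]
dequeue(): queue = []
enqueue(96): queue = [96]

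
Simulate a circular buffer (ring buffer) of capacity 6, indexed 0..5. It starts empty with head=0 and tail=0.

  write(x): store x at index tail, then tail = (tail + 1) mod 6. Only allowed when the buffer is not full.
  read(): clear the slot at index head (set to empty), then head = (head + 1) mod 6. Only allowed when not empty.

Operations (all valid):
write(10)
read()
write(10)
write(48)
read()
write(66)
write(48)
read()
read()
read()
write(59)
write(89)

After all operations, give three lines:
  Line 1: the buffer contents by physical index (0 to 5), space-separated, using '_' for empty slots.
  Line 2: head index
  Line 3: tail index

write(10): buf=[10 _ _ _ _ _], head=0, tail=1, size=1
read(): buf=[_ _ _ _ _ _], head=1, tail=1, size=0
write(10): buf=[_ 10 _ _ _ _], head=1, tail=2, size=1
write(48): buf=[_ 10 48 _ _ _], head=1, tail=3, size=2
read(): buf=[_ _ 48 _ _ _], head=2, tail=3, size=1
write(66): buf=[_ _ 48 66 _ _], head=2, tail=4, size=2
write(48): buf=[_ _ 48 66 48 _], head=2, tail=5, size=3
read(): buf=[_ _ _ 66 48 _], head=3, tail=5, size=2
read(): buf=[_ _ _ _ 48 _], head=4, tail=5, size=1
read(): buf=[_ _ _ _ _ _], head=5, tail=5, size=0
write(59): buf=[_ _ _ _ _ 59], head=5, tail=0, size=1
write(89): buf=[89 _ _ _ _ 59], head=5, tail=1, size=2

Answer: 89 _ _ _ _ 59
5
1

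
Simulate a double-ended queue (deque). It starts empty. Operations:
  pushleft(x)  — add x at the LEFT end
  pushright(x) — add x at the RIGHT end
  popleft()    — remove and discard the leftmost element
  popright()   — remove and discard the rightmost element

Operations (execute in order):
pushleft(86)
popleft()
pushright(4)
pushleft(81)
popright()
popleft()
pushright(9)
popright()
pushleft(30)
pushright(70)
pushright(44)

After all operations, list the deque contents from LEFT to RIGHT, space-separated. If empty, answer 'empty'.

Answer: 30 70 44

Derivation:
pushleft(86): [86]
popleft(): []
pushright(4): [4]
pushleft(81): [81, 4]
popright(): [81]
popleft(): []
pushright(9): [9]
popright(): []
pushleft(30): [30]
pushright(70): [30, 70]
pushright(44): [30, 70, 44]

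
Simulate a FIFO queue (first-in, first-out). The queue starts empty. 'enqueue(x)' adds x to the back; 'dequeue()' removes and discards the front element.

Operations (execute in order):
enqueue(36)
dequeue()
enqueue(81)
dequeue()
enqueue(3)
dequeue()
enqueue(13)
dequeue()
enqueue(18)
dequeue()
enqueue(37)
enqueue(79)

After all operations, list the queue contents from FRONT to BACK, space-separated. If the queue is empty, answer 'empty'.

enqueue(36): [36]
dequeue(): []
enqueue(81): [81]
dequeue(): []
enqueue(3): [3]
dequeue(): []
enqueue(13): [13]
dequeue(): []
enqueue(18): [18]
dequeue(): []
enqueue(37): [37]
enqueue(79): [37, 79]

Answer: 37 79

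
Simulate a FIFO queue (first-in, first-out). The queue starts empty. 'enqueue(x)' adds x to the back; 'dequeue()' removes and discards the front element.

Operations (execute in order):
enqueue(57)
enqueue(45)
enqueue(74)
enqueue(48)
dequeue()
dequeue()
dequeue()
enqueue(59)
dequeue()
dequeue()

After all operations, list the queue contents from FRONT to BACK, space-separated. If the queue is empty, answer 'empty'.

enqueue(57): [57]
enqueue(45): [57, 45]
enqueue(74): [57, 45, 74]
enqueue(48): [57, 45, 74, 48]
dequeue(): [45, 74, 48]
dequeue(): [74, 48]
dequeue(): [48]
enqueue(59): [48, 59]
dequeue(): [59]
dequeue(): []

Answer: empty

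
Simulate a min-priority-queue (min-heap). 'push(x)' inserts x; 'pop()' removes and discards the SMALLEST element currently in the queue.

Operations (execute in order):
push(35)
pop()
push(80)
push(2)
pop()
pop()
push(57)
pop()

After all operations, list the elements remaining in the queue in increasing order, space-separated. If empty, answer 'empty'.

push(35): heap contents = [35]
pop() → 35: heap contents = []
push(80): heap contents = [80]
push(2): heap contents = [2, 80]
pop() → 2: heap contents = [80]
pop() → 80: heap contents = []
push(57): heap contents = [57]
pop() → 57: heap contents = []

Answer: empty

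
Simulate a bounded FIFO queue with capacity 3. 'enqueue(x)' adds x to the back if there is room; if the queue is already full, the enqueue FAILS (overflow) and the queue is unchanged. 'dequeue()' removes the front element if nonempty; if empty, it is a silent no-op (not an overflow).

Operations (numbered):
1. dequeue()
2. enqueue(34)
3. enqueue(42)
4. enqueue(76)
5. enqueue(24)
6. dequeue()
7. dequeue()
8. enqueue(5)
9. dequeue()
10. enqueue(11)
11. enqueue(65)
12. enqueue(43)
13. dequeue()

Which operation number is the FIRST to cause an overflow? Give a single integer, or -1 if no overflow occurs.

Answer: 5

Derivation:
1. dequeue(): empty, no-op, size=0
2. enqueue(34): size=1
3. enqueue(42): size=2
4. enqueue(76): size=3
5. enqueue(24): size=3=cap → OVERFLOW (fail)
6. dequeue(): size=2
7. dequeue(): size=1
8. enqueue(5): size=2
9. dequeue(): size=1
10. enqueue(11): size=2
11. enqueue(65): size=3
12. enqueue(43): size=3=cap → OVERFLOW (fail)
13. dequeue(): size=2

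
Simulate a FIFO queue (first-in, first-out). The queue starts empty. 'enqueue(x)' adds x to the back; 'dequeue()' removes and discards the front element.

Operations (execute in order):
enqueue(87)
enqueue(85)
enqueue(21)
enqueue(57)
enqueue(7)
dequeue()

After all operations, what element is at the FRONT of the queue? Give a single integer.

enqueue(87): queue = [87]
enqueue(85): queue = [87, 85]
enqueue(21): queue = [87, 85, 21]
enqueue(57): queue = [87, 85, 21, 57]
enqueue(7): queue = [87, 85, 21, 57, 7]
dequeue(): queue = [85, 21, 57, 7]

Answer: 85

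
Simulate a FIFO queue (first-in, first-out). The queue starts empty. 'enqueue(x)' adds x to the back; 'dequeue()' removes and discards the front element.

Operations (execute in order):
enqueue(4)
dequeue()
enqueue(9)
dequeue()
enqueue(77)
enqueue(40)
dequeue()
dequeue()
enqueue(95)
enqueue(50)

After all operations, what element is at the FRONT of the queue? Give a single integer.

Answer: 95

Derivation:
enqueue(4): queue = [4]
dequeue(): queue = []
enqueue(9): queue = [9]
dequeue(): queue = []
enqueue(77): queue = [77]
enqueue(40): queue = [77, 40]
dequeue(): queue = [40]
dequeue(): queue = []
enqueue(95): queue = [95]
enqueue(50): queue = [95, 50]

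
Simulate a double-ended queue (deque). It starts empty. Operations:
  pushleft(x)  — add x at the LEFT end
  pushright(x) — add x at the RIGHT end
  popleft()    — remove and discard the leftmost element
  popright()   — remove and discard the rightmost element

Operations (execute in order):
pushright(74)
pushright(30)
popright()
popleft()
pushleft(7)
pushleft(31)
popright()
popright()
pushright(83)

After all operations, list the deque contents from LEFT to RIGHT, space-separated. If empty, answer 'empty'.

Answer: 83

Derivation:
pushright(74): [74]
pushright(30): [74, 30]
popright(): [74]
popleft(): []
pushleft(7): [7]
pushleft(31): [31, 7]
popright(): [31]
popright(): []
pushright(83): [83]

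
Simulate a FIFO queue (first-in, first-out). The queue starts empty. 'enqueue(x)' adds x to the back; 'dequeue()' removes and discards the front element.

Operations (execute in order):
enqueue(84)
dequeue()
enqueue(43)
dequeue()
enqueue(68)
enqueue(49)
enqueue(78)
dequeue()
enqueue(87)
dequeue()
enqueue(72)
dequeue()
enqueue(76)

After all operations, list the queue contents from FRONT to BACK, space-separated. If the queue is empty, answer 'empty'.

enqueue(84): [84]
dequeue(): []
enqueue(43): [43]
dequeue(): []
enqueue(68): [68]
enqueue(49): [68, 49]
enqueue(78): [68, 49, 78]
dequeue(): [49, 78]
enqueue(87): [49, 78, 87]
dequeue(): [78, 87]
enqueue(72): [78, 87, 72]
dequeue(): [87, 72]
enqueue(76): [87, 72, 76]

Answer: 87 72 76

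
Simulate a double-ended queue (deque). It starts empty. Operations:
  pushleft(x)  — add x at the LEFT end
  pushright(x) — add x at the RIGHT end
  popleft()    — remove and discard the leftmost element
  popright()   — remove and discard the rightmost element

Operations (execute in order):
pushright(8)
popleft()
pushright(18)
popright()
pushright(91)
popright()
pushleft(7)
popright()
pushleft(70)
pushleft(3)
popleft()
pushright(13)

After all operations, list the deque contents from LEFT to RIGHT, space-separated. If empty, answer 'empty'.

pushright(8): [8]
popleft(): []
pushright(18): [18]
popright(): []
pushright(91): [91]
popright(): []
pushleft(7): [7]
popright(): []
pushleft(70): [70]
pushleft(3): [3, 70]
popleft(): [70]
pushright(13): [70, 13]

Answer: 70 13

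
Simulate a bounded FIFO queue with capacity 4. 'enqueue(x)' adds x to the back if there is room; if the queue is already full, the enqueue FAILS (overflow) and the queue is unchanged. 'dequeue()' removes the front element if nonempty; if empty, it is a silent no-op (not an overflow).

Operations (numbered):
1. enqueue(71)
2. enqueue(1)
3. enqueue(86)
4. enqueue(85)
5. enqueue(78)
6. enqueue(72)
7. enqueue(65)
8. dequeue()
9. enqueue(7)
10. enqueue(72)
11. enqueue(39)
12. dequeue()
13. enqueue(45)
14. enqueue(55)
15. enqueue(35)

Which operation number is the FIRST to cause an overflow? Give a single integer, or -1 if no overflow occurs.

Answer: 5

Derivation:
1. enqueue(71): size=1
2. enqueue(1): size=2
3. enqueue(86): size=3
4. enqueue(85): size=4
5. enqueue(78): size=4=cap → OVERFLOW (fail)
6. enqueue(72): size=4=cap → OVERFLOW (fail)
7. enqueue(65): size=4=cap → OVERFLOW (fail)
8. dequeue(): size=3
9. enqueue(7): size=4
10. enqueue(72): size=4=cap → OVERFLOW (fail)
11. enqueue(39): size=4=cap → OVERFLOW (fail)
12. dequeue(): size=3
13. enqueue(45): size=4
14. enqueue(55): size=4=cap → OVERFLOW (fail)
15. enqueue(35): size=4=cap → OVERFLOW (fail)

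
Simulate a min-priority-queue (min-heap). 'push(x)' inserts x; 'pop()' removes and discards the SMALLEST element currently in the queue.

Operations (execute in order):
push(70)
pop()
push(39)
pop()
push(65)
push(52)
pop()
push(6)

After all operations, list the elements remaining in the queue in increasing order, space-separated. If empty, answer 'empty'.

push(70): heap contents = [70]
pop() → 70: heap contents = []
push(39): heap contents = [39]
pop() → 39: heap contents = []
push(65): heap contents = [65]
push(52): heap contents = [52, 65]
pop() → 52: heap contents = [65]
push(6): heap contents = [6, 65]

Answer: 6 65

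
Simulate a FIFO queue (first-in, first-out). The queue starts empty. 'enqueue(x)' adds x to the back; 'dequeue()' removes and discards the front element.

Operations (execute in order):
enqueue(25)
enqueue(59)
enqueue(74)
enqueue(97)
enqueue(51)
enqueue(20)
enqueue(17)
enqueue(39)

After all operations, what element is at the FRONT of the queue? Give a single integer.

Answer: 25

Derivation:
enqueue(25): queue = [25]
enqueue(59): queue = [25, 59]
enqueue(74): queue = [25, 59, 74]
enqueue(97): queue = [25, 59, 74, 97]
enqueue(51): queue = [25, 59, 74, 97, 51]
enqueue(20): queue = [25, 59, 74, 97, 51, 20]
enqueue(17): queue = [25, 59, 74, 97, 51, 20, 17]
enqueue(39): queue = [25, 59, 74, 97, 51, 20, 17, 39]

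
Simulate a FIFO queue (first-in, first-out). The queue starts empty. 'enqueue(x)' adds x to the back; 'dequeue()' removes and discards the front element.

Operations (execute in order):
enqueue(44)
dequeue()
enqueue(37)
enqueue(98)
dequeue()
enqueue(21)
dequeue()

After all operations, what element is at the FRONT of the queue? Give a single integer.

Answer: 21

Derivation:
enqueue(44): queue = [44]
dequeue(): queue = []
enqueue(37): queue = [37]
enqueue(98): queue = [37, 98]
dequeue(): queue = [98]
enqueue(21): queue = [98, 21]
dequeue(): queue = [21]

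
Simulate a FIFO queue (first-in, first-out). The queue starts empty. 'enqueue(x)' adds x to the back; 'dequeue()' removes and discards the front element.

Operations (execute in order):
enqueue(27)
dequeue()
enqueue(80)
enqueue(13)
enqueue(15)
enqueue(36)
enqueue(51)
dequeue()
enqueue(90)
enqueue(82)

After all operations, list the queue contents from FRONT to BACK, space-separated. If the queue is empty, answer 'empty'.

Answer: 13 15 36 51 90 82

Derivation:
enqueue(27): [27]
dequeue(): []
enqueue(80): [80]
enqueue(13): [80, 13]
enqueue(15): [80, 13, 15]
enqueue(36): [80, 13, 15, 36]
enqueue(51): [80, 13, 15, 36, 51]
dequeue(): [13, 15, 36, 51]
enqueue(90): [13, 15, 36, 51, 90]
enqueue(82): [13, 15, 36, 51, 90, 82]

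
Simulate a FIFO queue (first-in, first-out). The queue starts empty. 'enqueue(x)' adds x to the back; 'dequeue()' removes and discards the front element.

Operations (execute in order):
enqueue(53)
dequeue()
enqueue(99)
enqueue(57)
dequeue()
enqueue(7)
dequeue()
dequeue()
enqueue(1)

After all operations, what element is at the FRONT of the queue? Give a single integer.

Answer: 1

Derivation:
enqueue(53): queue = [53]
dequeue(): queue = []
enqueue(99): queue = [99]
enqueue(57): queue = [99, 57]
dequeue(): queue = [57]
enqueue(7): queue = [57, 7]
dequeue(): queue = [7]
dequeue(): queue = []
enqueue(1): queue = [1]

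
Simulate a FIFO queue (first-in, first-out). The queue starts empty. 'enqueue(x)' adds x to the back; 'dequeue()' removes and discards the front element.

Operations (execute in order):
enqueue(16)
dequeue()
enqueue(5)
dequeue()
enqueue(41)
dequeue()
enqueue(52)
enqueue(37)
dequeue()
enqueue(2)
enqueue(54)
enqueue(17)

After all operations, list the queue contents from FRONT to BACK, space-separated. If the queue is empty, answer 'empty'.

enqueue(16): [16]
dequeue(): []
enqueue(5): [5]
dequeue(): []
enqueue(41): [41]
dequeue(): []
enqueue(52): [52]
enqueue(37): [52, 37]
dequeue(): [37]
enqueue(2): [37, 2]
enqueue(54): [37, 2, 54]
enqueue(17): [37, 2, 54, 17]

Answer: 37 2 54 17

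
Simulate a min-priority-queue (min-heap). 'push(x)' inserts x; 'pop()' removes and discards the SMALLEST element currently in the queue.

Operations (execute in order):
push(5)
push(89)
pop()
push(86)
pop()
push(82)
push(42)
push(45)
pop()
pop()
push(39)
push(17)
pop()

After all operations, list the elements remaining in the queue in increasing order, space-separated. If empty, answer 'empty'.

Answer: 39 82 89

Derivation:
push(5): heap contents = [5]
push(89): heap contents = [5, 89]
pop() → 5: heap contents = [89]
push(86): heap contents = [86, 89]
pop() → 86: heap contents = [89]
push(82): heap contents = [82, 89]
push(42): heap contents = [42, 82, 89]
push(45): heap contents = [42, 45, 82, 89]
pop() → 42: heap contents = [45, 82, 89]
pop() → 45: heap contents = [82, 89]
push(39): heap contents = [39, 82, 89]
push(17): heap contents = [17, 39, 82, 89]
pop() → 17: heap contents = [39, 82, 89]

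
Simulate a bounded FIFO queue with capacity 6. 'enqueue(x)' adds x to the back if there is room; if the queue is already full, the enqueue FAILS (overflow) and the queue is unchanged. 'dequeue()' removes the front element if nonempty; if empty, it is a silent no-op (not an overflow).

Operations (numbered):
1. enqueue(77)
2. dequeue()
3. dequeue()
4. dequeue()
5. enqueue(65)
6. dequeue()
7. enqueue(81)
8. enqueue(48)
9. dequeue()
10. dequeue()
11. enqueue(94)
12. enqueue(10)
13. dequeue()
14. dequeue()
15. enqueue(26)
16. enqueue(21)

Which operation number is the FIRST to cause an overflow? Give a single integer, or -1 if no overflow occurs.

Answer: -1

Derivation:
1. enqueue(77): size=1
2. dequeue(): size=0
3. dequeue(): empty, no-op, size=0
4. dequeue(): empty, no-op, size=0
5. enqueue(65): size=1
6. dequeue(): size=0
7. enqueue(81): size=1
8. enqueue(48): size=2
9. dequeue(): size=1
10. dequeue(): size=0
11. enqueue(94): size=1
12. enqueue(10): size=2
13. dequeue(): size=1
14. dequeue(): size=0
15. enqueue(26): size=1
16. enqueue(21): size=2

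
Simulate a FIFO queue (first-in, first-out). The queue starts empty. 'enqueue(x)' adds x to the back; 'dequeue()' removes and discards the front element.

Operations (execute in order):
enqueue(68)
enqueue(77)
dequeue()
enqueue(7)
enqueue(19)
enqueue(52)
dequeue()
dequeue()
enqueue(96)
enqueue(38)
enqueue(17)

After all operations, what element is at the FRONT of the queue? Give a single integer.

enqueue(68): queue = [68]
enqueue(77): queue = [68, 77]
dequeue(): queue = [77]
enqueue(7): queue = [77, 7]
enqueue(19): queue = [77, 7, 19]
enqueue(52): queue = [77, 7, 19, 52]
dequeue(): queue = [7, 19, 52]
dequeue(): queue = [19, 52]
enqueue(96): queue = [19, 52, 96]
enqueue(38): queue = [19, 52, 96, 38]
enqueue(17): queue = [19, 52, 96, 38, 17]

Answer: 19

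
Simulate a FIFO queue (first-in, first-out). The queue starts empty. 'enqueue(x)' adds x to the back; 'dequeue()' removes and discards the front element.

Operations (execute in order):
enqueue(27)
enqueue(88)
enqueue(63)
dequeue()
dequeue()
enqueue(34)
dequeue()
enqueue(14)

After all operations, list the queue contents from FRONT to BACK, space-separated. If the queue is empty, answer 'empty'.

enqueue(27): [27]
enqueue(88): [27, 88]
enqueue(63): [27, 88, 63]
dequeue(): [88, 63]
dequeue(): [63]
enqueue(34): [63, 34]
dequeue(): [34]
enqueue(14): [34, 14]

Answer: 34 14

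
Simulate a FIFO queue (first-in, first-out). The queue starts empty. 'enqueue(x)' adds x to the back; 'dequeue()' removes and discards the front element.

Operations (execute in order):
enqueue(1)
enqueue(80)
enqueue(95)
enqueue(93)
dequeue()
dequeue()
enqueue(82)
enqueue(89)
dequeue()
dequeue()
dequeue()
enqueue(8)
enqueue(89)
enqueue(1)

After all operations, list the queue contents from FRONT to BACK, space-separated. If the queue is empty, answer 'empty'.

Answer: 89 8 89 1

Derivation:
enqueue(1): [1]
enqueue(80): [1, 80]
enqueue(95): [1, 80, 95]
enqueue(93): [1, 80, 95, 93]
dequeue(): [80, 95, 93]
dequeue(): [95, 93]
enqueue(82): [95, 93, 82]
enqueue(89): [95, 93, 82, 89]
dequeue(): [93, 82, 89]
dequeue(): [82, 89]
dequeue(): [89]
enqueue(8): [89, 8]
enqueue(89): [89, 8, 89]
enqueue(1): [89, 8, 89, 1]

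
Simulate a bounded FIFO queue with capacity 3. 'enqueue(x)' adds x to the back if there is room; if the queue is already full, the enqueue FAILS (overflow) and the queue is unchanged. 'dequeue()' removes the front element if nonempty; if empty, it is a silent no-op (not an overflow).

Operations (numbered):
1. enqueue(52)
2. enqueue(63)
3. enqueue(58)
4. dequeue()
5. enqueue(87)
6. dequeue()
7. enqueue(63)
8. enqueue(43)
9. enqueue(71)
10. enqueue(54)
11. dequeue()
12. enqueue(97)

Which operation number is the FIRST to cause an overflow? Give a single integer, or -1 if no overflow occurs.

1. enqueue(52): size=1
2. enqueue(63): size=2
3. enqueue(58): size=3
4. dequeue(): size=2
5. enqueue(87): size=3
6. dequeue(): size=2
7. enqueue(63): size=3
8. enqueue(43): size=3=cap → OVERFLOW (fail)
9. enqueue(71): size=3=cap → OVERFLOW (fail)
10. enqueue(54): size=3=cap → OVERFLOW (fail)
11. dequeue(): size=2
12. enqueue(97): size=3

Answer: 8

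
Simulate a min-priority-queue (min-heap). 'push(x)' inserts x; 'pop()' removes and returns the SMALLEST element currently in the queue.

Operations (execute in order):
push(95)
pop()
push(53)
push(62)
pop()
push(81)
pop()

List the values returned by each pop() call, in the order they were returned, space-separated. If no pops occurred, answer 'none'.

push(95): heap contents = [95]
pop() → 95: heap contents = []
push(53): heap contents = [53]
push(62): heap contents = [53, 62]
pop() → 53: heap contents = [62]
push(81): heap contents = [62, 81]
pop() → 62: heap contents = [81]

Answer: 95 53 62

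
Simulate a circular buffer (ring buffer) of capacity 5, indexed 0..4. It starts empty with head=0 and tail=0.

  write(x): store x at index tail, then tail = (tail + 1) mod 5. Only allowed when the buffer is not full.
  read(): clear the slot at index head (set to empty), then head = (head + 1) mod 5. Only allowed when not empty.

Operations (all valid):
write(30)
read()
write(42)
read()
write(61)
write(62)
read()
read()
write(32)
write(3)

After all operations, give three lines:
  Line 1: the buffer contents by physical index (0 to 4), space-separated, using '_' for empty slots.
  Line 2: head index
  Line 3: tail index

write(30): buf=[30 _ _ _ _], head=0, tail=1, size=1
read(): buf=[_ _ _ _ _], head=1, tail=1, size=0
write(42): buf=[_ 42 _ _ _], head=1, tail=2, size=1
read(): buf=[_ _ _ _ _], head=2, tail=2, size=0
write(61): buf=[_ _ 61 _ _], head=2, tail=3, size=1
write(62): buf=[_ _ 61 62 _], head=2, tail=4, size=2
read(): buf=[_ _ _ 62 _], head=3, tail=4, size=1
read(): buf=[_ _ _ _ _], head=4, tail=4, size=0
write(32): buf=[_ _ _ _ 32], head=4, tail=0, size=1
write(3): buf=[3 _ _ _ 32], head=4, tail=1, size=2

Answer: 3 _ _ _ 32
4
1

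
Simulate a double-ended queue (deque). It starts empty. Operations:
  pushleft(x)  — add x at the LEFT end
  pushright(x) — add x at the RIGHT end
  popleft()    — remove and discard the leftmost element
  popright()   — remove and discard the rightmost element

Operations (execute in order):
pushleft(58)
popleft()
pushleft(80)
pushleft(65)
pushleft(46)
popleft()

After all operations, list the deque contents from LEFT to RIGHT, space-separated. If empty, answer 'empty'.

pushleft(58): [58]
popleft(): []
pushleft(80): [80]
pushleft(65): [65, 80]
pushleft(46): [46, 65, 80]
popleft(): [65, 80]

Answer: 65 80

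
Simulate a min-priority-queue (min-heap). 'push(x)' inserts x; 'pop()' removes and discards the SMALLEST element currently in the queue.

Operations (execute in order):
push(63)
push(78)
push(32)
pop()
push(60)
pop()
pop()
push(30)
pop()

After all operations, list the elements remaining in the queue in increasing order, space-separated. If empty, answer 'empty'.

push(63): heap contents = [63]
push(78): heap contents = [63, 78]
push(32): heap contents = [32, 63, 78]
pop() → 32: heap contents = [63, 78]
push(60): heap contents = [60, 63, 78]
pop() → 60: heap contents = [63, 78]
pop() → 63: heap contents = [78]
push(30): heap contents = [30, 78]
pop() → 30: heap contents = [78]

Answer: 78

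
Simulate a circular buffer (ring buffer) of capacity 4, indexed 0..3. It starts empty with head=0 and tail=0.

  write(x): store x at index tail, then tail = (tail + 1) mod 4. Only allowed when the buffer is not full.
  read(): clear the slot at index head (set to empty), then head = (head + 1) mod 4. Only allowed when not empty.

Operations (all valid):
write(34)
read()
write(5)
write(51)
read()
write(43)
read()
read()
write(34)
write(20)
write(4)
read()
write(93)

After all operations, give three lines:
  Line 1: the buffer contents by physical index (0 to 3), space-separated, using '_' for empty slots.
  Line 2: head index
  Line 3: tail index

write(34): buf=[34 _ _ _], head=0, tail=1, size=1
read(): buf=[_ _ _ _], head=1, tail=1, size=0
write(5): buf=[_ 5 _ _], head=1, tail=2, size=1
write(51): buf=[_ 5 51 _], head=1, tail=3, size=2
read(): buf=[_ _ 51 _], head=2, tail=3, size=1
write(43): buf=[_ _ 51 43], head=2, tail=0, size=2
read(): buf=[_ _ _ 43], head=3, tail=0, size=1
read(): buf=[_ _ _ _], head=0, tail=0, size=0
write(34): buf=[34 _ _ _], head=0, tail=1, size=1
write(20): buf=[34 20 _ _], head=0, tail=2, size=2
write(4): buf=[34 20 4 _], head=0, tail=3, size=3
read(): buf=[_ 20 4 _], head=1, tail=3, size=2
write(93): buf=[_ 20 4 93], head=1, tail=0, size=3

Answer: _ 20 4 93
1
0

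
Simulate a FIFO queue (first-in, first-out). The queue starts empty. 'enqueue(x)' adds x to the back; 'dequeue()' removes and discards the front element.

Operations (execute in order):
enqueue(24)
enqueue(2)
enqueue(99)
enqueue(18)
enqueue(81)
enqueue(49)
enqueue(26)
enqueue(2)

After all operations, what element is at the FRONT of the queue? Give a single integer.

Answer: 24

Derivation:
enqueue(24): queue = [24]
enqueue(2): queue = [24, 2]
enqueue(99): queue = [24, 2, 99]
enqueue(18): queue = [24, 2, 99, 18]
enqueue(81): queue = [24, 2, 99, 18, 81]
enqueue(49): queue = [24, 2, 99, 18, 81, 49]
enqueue(26): queue = [24, 2, 99, 18, 81, 49, 26]
enqueue(2): queue = [24, 2, 99, 18, 81, 49, 26, 2]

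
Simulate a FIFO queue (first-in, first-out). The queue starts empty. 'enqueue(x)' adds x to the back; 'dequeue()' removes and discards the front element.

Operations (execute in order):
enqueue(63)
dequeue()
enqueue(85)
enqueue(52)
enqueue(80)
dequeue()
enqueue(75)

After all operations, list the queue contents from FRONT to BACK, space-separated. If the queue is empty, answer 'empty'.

Answer: 52 80 75

Derivation:
enqueue(63): [63]
dequeue(): []
enqueue(85): [85]
enqueue(52): [85, 52]
enqueue(80): [85, 52, 80]
dequeue(): [52, 80]
enqueue(75): [52, 80, 75]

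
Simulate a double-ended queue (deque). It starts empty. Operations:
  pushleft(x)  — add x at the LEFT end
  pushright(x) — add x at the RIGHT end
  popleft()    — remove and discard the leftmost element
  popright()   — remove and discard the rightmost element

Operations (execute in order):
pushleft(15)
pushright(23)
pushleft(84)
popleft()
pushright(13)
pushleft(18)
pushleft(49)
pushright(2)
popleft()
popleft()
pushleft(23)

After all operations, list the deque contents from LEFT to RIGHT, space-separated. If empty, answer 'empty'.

pushleft(15): [15]
pushright(23): [15, 23]
pushleft(84): [84, 15, 23]
popleft(): [15, 23]
pushright(13): [15, 23, 13]
pushleft(18): [18, 15, 23, 13]
pushleft(49): [49, 18, 15, 23, 13]
pushright(2): [49, 18, 15, 23, 13, 2]
popleft(): [18, 15, 23, 13, 2]
popleft(): [15, 23, 13, 2]
pushleft(23): [23, 15, 23, 13, 2]

Answer: 23 15 23 13 2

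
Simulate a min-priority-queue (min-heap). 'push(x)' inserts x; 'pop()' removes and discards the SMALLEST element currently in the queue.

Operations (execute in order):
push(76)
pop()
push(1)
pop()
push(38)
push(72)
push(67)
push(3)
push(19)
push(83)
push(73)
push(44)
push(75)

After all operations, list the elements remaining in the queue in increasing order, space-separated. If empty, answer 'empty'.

Answer: 3 19 38 44 67 72 73 75 83

Derivation:
push(76): heap contents = [76]
pop() → 76: heap contents = []
push(1): heap contents = [1]
pop() → 1: heap contents = []
push(38): heap contents = [38]
push(72): heap contents = [38, 72]
push(67): heap contents = [38, 67, 72]
push(3): heap contents = [3, 38, 67, 72]
push(19): heap contents = [3, 19, 38, 67, 72]
push(83): heap contents = [3, 19, 38, 67, 72, 83]
push(73): heap contents = [3, 19, 38, 67, 72, 73, 83]
push(44): heap contents = [3, 19, 38, 44, 67, 72, 73, 83]
push(75): heap contents = [3, 19, 38, 44, 67, 72, 73, 75, 83]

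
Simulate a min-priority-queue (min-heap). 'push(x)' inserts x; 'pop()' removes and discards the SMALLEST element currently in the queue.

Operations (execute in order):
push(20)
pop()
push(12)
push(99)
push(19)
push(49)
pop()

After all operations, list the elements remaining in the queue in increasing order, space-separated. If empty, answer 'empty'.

push(20): heap contents = [20]
pop() → 20: heap contents = []
push(12): heap contents = [12]
push(99): heap contents = [12, 99]
push(19): heap contents = [12, 19, 99]
push(49): heap contents = [12, 19, 49, 99]
pop() → 12: heap contents = [19, 49, 99]

Answer: 19 49 99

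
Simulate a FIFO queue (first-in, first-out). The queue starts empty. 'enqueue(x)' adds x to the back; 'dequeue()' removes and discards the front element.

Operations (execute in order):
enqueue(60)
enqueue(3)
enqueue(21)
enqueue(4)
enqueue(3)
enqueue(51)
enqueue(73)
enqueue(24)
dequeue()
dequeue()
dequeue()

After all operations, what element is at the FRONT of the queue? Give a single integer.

enqueue(60): queue = [60]
enqueue(3): queue = [60, 3]
enqueue(21): queue = [60, 3, 21]
enqueue(4): queue = [60, 3, 21, 4]
enqueue(3): queue = [60, 3, 21, 4, 3]
enqueue(51): queue = [60, 3, 21, 4, 3, 51]
enqueue(73): queue = [60, 3, 21, 4, 3, 51, 73]
enqueue(24): queue = [60, 3, 21, 4, 3, 51, 73, 24]
dequeue(): queue = [3, 21, 4, 3, 51, 73, 24]
dequeue(): queue = [21, 4, 3, 51, 73, 24]
dequeue(): queue = [4, 3, 51, 73, 24]

Answer: 4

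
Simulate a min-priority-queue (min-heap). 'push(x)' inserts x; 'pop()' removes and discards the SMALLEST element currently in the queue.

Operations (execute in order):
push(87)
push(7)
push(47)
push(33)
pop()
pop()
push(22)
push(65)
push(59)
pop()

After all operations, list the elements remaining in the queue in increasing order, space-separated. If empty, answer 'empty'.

push(87): heap contents = [87]
push(7): heap contents = [7, 87]
push(47): heap contents = [7, 47, 87]
push(33): heap contents = [7, 33, 47, 87]
pop() → 7: heap contents = [33, 47, 87]
pop() → 33: heap contents = [47, 87]
push(22): heap contents = [22, 47, 87]
push(65): heap contents = [22, 47, 65, 87]
push(59): heap contents = [22, 47, 59, 65, 87]
pop() → 22: heap contents = [47, 59, 65, 87]

Answer: 47 59 65 87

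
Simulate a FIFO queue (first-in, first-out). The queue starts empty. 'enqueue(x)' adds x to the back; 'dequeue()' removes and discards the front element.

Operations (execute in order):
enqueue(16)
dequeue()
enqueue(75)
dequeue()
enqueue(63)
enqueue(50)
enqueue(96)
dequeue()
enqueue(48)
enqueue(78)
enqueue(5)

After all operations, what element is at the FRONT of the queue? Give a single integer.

Answer: 50

Derivation:
enqueue(16): queue = [16]
dequeue(): queue = []
enqueue(75): queue = [75]
dequeue(): queue = []
enqueue(63): queue = [63]
enqueue(50): queue = [63, 50]
enqueue(96): queue = [63, 50, 96]
dequeue(): queue = [50, 96]
enqueue(48): queue = [50, 96, 48]
enqueue(78): queue = [50, 96, 48, 78]
enqueue(5): queue = [50, 96, 48, 78, 5]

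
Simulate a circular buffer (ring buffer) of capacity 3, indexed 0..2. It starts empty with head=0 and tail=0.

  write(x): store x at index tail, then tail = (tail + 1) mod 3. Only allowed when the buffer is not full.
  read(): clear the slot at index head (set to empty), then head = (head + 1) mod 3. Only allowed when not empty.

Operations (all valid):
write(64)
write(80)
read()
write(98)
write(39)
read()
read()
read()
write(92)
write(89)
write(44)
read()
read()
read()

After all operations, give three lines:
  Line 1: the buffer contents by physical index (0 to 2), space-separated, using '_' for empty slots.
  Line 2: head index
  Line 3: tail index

write(64): buf=[64 _ _], head=0, tail=1, size=1
write(80): buf=[64 80 _], head=0, tail=2, size=2
read(): buf=[_ 80 _], head=1, tail=2, size=1
write(98): buf=[_ 80 98], head=1, tail=0, size=2
write(39): buf=[39 80 98], head=1, tail=1, size=3
read(): buf=[39 _ 98], head=2, tail=1, size=2
read(): buf=[39 _ _], head=0, tail=1, size=1
read(): buf=[_ _ _], head=1, tail=1, size=0
write(92): buf=[_ 92 _], head=1, tail=2, size=1
write(89): buf=[_ 92 89], head=1, tail=0, size=2
write(44): buf=[44 92 89], head=1, tail=1, size=3
read(): buf=[44 _ 89], head=2, tail=1, size=2
read(): buf=[44 _ _], head=0, tail=1, size=1
read(): buf=[_ _ _], head=1, tail=1, size=0

Answer: _ _ _
1
1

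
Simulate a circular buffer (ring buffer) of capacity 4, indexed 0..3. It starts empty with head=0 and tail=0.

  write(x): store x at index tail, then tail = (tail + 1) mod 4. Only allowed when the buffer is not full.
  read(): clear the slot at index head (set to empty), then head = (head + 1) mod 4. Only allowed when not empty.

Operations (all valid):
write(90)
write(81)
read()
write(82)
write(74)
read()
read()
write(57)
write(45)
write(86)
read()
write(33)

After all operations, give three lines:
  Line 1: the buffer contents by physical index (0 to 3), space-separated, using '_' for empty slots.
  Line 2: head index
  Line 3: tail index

Answer: 57 45 86 33
0
0

Derivation:
write(90): buf=[90 _ _ _], head=0, tail=1, size=1
write(81): buf=[90 81 _ _], head=0, tail=2, size=2
read(): buf=[_ 81 _ _], head=1, tail=2, size=1
write(82): buf=[_ 81 82 _], head=1, tail=3, size=2
write(74): buf=[_ 81 82 74], head=1, tail=0, size=3
read(): buf=[_ _ 82 74], head=2, tail=0, size=2
read(): buf=[_ _ _ 74], head=3, tail=0, size=1
write(57): buf=[57 _ _ 74], head=3, tail=1, size=2
write(45): buf=[57 45 _ 74], head=3, tail=2, size=3
write(86): buf=[57 45 86 74], head=3, tail=3, size=4
read(): buf=[57 45 86 _], head=0, tail=3, size=3
write(33): buf=[57 45 86 33], head=0, tail=0, size=4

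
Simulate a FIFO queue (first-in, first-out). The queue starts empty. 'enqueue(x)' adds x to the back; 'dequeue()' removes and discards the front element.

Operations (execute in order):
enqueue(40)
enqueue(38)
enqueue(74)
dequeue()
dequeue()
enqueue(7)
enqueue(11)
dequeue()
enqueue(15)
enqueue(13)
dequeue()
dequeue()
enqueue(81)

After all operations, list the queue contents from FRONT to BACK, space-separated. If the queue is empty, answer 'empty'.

Answer: 15 13 81

Derivation:
enqueue(40): [40]
enqueue(38): [40, 38]
enqueue(74): [40, 38, 74]
dequeue(): [38, 74]
dequeue(): [74]
enqueue(7): [74, 7]
enqueue(11): [74, 7, 11]
dequeue(): [7, 11]
enqueue(15): [7, 11, 15]
enqueue(13): [7, 11, 15, 13]
dequeue(): [11, 15, 13]
dequeue(): [15, 13]
enqueue(81): [15, 13, 81]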